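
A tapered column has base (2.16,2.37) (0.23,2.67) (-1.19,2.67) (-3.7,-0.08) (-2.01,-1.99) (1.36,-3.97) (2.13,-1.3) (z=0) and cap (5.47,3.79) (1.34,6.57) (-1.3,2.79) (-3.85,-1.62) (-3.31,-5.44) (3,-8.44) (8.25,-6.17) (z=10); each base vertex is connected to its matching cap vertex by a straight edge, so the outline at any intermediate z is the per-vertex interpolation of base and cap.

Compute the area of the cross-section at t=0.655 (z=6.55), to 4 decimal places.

Area at t=0.655: 77.3525

Cross-section at t=0.655: each vertex is (1-t)·p0[i] + t·p1[i].
  v1: (1-0.655)·(2.16,2.37) + 0.655·(5.47,3.79) = (4.3281,3.3001)
  v2: (1-0.655)·(0.23,2.67) + 0.655·(1.34,6.57) = (0.9571,5.2245)
  v3: (1-0.655)·(-1.19,2.67) + 0.655·(-1.3,2.79) = (-1.2620,2.7486)
  v4: (1-0.655)·(-3.7,-0.08) + 0.655·(-3.85,-1.62) = (-3.7983,-1.0887)
  v5: (1-0.655)·(-2.01,-1.99) + 0.655·(-3.31,-5.44) = (-2.8615,-4.2498)
  v6: (1-0.655)·(1.36,-3.97) + 0.655·(3,-8.44) = (2.4342,-6.8979)
  v7: (1-0.655)·(2.13,-1.3) + 0.655·(8.25,-6.17) = (6.1386,-4.4899)
Shoelace sum Σ(x_i·y_{i+1} − x_{i+1}·y_i):
  i=1: 4.3281·5.2245 − 0.9571·3.3001 = +19.4535 (running +19.4535)
  i=2: 0.9571·2.7486 − -1.2620·5.2245 = +9.2241 (running +28.6777)
  i=3: -1.2620·-1.0887 − -3.7983·2.7486 = +11.8139 (running +40.4915)
  i=4: -3.7983·-4.2498 − -2.8615·-1.0887 = +13.0263 (running +53.5178)
  i=5: -2.8615·-6.8979 − 2.4342·-4.2498 = +30.0829 (running +83.6008)
  i=6: 2.4342·-4.4899 − 6.1386·-6.8979 = +31.4139 (running +115.0147)
  i=7: 6.1386·3.3001 − 4.3281·-4.4899 = +39.6903 (running +154.7050)
Area = |Σ|/2 = |154.7050|/2 = 77.3525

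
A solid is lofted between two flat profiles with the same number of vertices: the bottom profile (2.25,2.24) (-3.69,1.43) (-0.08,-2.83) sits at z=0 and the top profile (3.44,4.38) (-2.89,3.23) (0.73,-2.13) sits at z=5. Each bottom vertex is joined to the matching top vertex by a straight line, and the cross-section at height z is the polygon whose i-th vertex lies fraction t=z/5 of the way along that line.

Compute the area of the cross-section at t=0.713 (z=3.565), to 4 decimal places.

Cross-section at t=0.713: each vertex is (1-t)·p0[i] + t·p1[i].
  v1: (1-0.713)·(2.25,2.24) + 0.713·(3.44,4.38) = (3.0985,3.7658)
  v2: (1-0.713)·(-3.69,1.43) + 0.713·(-2.89,3.23) = (-3.1196,2.7134)
  v3: (1-0.713)·(-0.08,-2.83) + 0.713·(0.73,-2.13) = (0.4975,-2.3309)
Shoelace sum Σ(x_i·y_{i+1} − x_{i+1}·y_i):
  i=1: 3.0985·2.7134 − -3.1196·3.7658 = +20.1552 (running +20.1552)
  i=2: -3.1196·-2.3309 − 0.4975·2.7134 = +5.9215 (running +26.0767)
  i=3: 0.4975·3.7658 − 3.0985·-2.3309 = +9.0958 (running +35.1726)
Area = |Σ|/2 = |35.1726|/2 = 17.5863

Area at t=0.713: 17.5863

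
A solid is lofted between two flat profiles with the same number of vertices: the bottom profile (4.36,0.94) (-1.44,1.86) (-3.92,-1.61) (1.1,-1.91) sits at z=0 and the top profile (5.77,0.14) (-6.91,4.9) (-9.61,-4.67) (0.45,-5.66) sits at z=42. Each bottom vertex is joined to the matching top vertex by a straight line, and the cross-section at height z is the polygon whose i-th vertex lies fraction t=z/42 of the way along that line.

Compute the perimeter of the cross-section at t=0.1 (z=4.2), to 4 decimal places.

Perimeter at t=0.1: 21.6203

Cross-section at t=0.1: each vertex is (1-t)·p0[i] + t·p1[i].
  v1: (1-0.1)·(4.36,0.94) + 0.1·(5.77,0.14) = (4.5010,0.8600)
  v2: (1-0.1)·(-1.44,1.86) + 0.1·(-6.91,4.9) = (-1.9870,2.1640)
  v3: (1-0.1)·(-3.92,-1.61) + 0.1·(-9.61,-4.67) = (-4.4890,-1.9160)
  v4: (1-0.1)·(1.1,-1.91) + 0.1·(0.45,-5.66) = (1.0350,-2.2850)
Perimeter = Σ |v_{i+1} − v_i|:
  edge 1→2: √(-6.4880² + 1.3040²) = 6.6177 (running 6.6177)
  edge 2→3: √(-2.5020² + -4.0800²) = 4.7861 (running 11.4038)
  edge 3→4: √(5.5240² + -0.3690²) = 5.5363 (running 16.9401)
  edge 4→1: √(3.4660² + 3.1450²) = 4.6802 (running 21.6203)
Perimeter = 21.6203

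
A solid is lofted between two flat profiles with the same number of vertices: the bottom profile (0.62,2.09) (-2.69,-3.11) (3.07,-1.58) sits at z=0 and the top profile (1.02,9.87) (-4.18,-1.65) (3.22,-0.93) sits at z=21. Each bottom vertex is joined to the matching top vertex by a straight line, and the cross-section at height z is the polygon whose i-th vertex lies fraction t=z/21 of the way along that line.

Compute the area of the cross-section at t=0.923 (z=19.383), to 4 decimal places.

Cross-section at t=0.923: each vertex is (1-t)·p0[i] + t·p1[i].
  v1: (1-0.923)·(0.62,2.09) + 0.923·(1.02,9.87) = (0.9892,9.2709)
  v2: (1-0.923)·(-2.69,-3.11) + 0.923·(-4.18,-1.65) = (-4.0653,-1.7624)
  v3: (1-0.923)·(3.07,-1.58) + 0.923·(3.22,-0.93) = (3.2085,-0.9801)
Shoelace sum Σ(x_i·y_{i+1} − x_{i+1}·y_i):
  i=1: 0.9892·-1.7624 − -4.0653·9.2709 = +35.9455 (running +35.9455)
  i=2: -4.0653·-0.9801 − 3.2085·-1.7624 = +9.6388 (running +45.5843)
  i=3: 3.2085·9.2709 − 0.9892·-0.9801 = +30.7148 (running +76.2991)
Area = |Σ|/2 = |76.2991|/2 = 38.1496

Area at t=0.923: 38.1496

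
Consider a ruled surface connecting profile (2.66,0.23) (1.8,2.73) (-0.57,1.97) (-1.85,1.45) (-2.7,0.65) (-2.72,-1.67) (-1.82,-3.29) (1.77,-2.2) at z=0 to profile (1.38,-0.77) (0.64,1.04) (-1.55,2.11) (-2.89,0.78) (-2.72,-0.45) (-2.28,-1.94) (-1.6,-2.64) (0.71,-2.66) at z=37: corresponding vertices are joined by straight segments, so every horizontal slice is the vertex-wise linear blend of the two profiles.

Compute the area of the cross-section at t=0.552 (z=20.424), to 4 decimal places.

Cross-section at t=0.552: each vertex is (1-t)·p0[i] + t·p1[i].
  v1: (1-0.552)·(2.66,0.23) + 0.552·(1.38,-0.77) = (1.9534,-0.3220)
  v2: (1-0.552)·(1.8,2.73) + 0.552·(0.64,1.04) = (1.1597,1.7971)
  v3: (1-0.552)·(-0.57,1.97) + 0.552·(-1.55,2.11) = (-1.1110,2.0473)
  v4: (1-0.552)·(-1.85,1.45) + 0.552·(-2.89,0.78) = (-2.4241,1.0802)
  v5: (1-0.552)·(-2.7,0.65) + 0.552·(-2.72,-0.45) = (-2.7110,0.0428)
  v6: (1-0.552)·(-2.72,-1.67) + 0.552·(-2.28,-1.94) = (-2.4771,-1.8190)
  v7: (1-0.552)·(-1.82,-3.29) + 0.552·(-1.6,-2.64) = (-1.6986,-2.9312)
  v8: (1-0.552)·(1.77,-2.2) + 0.552·(0.71,-2.66) = (1.1849,-2.4539)
Shoelace sum Σ(x_i·y_{i+1} − x_{i+1}·y_i):
  i=1: 1.9534·1.7971 − 1.1597·-0.3220 = +3.8840 (running +3.8840)
  i=2: 1.1597·2.0473 − -1.1110·1.7971 = +4.3707 (running +8.2547)
  i=3: -1.1110·1.0802 − -2.4241·2.0473 = +3.7628 (running +12.0175)
  i=4: -2.4241·0.0428 − -2.7110·1.0802 = +2.8246 (running +14.8421)
  i=5: -2.7110·-1.8190 − -2.4771·0.0428 = +5.0375 (running +19.8796)
  i=6: -2.4771·-2.9312 − -1.6986·-1.8190 = +4.1712 (running +24.0508)
  i=7: -1.6986·-2.4539 − 1.1849·-2.9312 = +7.6413 (running +31.6920)
  i=8: 1.1849·-0.3220 − 1.9534·-2.4539 = +4.4121 (running +36.1041)
Area = |Σ|/2 = |36.1041|/2 = 18.0520

Area at t=0.552: 18.0520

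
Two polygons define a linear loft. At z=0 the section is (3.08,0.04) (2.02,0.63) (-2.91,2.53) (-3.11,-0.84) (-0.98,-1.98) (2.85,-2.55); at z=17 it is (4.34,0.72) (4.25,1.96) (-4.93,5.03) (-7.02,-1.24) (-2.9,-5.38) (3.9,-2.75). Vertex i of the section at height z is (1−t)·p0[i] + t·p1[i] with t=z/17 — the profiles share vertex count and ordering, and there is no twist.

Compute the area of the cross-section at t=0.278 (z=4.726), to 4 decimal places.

Area at t=0.278: 32.6381

Cross-section at t=0.278: each vertex is (1-t)·p0[i] + t·p1[i].
  v1: (1-0.278)·(3.08,0.04) + 0.278·(4.34,0.72) = (3.4303,0.2290)
  v2: (1-0.278)·(2.02,0.63) + 0.278·(4.25,1.96) = (2.6399,0.9997)
  v3: (1-0.278)·(-2.91,2.53) + 0.278·(-4.93,5.03) = (-3.4716,3.2250)
  v4: (1-0.278)·(-3.11,-0.84) + 0.278·(-7.02,-1.24) = (-4.1970,-0.9512)
  v5: (1-0.278)·(-0.98,-1.98) + 0.278·(-2.9,-5.38) = (-1.5138,-2.9252)
  v6: (1-0.278)·(2.85,-2.55) + 0.278·(3.9,-2.75) = (3.1419,-2.6056)
Shoelace sum Σ(x_i·y_{i+1} − x_{i+1}·y_i):
  i=1: 3.4303·0.9997 − 2.6399·0.2290 = +2.8247 (running +2.8247)
  i=2: 2.6399·3.2250 − -3.4716·0.9997 = +11.9845 (running +14.8092)
  i=3: -3.4716·-0.9512 − -4.1970·3.2250 = +16.8374 (running +31.6466)
  i=4: -4.1970·-2.9252 − -1.5138·-0.9512 = +10.8371 (running +42.4837)
  i=5: -1.5138·-2.6056 − 3.1419·-2.9252 = +13.1349 (running +55.6187)
  i=6: 3.1419·0.2290 − 3.4303·-2.6056 = +9.6576 (running +65.2762)
Area = |Σ|/2 = |65.2762|/2 = 32.6381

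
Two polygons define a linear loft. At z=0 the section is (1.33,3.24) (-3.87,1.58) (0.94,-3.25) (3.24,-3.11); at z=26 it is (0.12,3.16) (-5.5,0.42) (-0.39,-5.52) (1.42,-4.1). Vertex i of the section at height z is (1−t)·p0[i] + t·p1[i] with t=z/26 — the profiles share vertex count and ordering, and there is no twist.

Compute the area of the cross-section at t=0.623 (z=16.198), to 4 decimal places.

Area at t=0.623: 28.5227

Cross-section at t=0.623: each vertex is (1-t)·p0[i] + t·p1[i].
  v1: (1-0.623)·(1.33,3.24) + 0.623·(0.12,3.16) = (0.5762,3.1902)
  v2: (1-0.623)·(-3.87,1.58) + 0.623·(-5.5,0.42) = (-4.8855,0.8573)
  v3: (1-0.623)·(0.94,-3.25) + 0.623·(-0.39,-5.52) = (0.1114,-4.6642)
  v4: (1-0.623)·(3.24,-3.11) + 0.623·(1.42,-4.1) = (2.1061,-3.7268)
Shoelace sum Σ(x_i·y_{i+1} − x_{i+1}·y_i):
  i=1: 0.5762·0.8573 − -4.8855·3.1902 = +16.0795 (running +16.0795)
  i=2: -4.8855·-4.6642 − 0.1114·0.8573 = +22.6914 (running +38.7709)
  i=3: 0.1114·-3.7268 − 2.1061·-4.6642 = +9.4083 (running +48.1792)
  i=4: 2.1061·3.1902 − 0.5762·-3.7268 = +8.8662 (running +57.0454)
Area = |Σ|/2 = |57.0454|/2 = 28.5227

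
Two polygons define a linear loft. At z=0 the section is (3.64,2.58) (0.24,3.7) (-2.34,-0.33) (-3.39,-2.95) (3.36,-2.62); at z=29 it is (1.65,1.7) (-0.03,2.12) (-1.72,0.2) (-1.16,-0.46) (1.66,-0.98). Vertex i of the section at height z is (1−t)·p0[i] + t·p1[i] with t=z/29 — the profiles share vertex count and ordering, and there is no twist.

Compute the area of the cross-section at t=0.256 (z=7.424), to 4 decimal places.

Cross-section at t=0.256: each vertex is (1-t)·p0[i] + t·p1[i].
  v1: (1-0.256)·(3.64,2.58) + 0.256·(1.65,1.7) = (3.1306,2.3547)
  v2: (1-0.256)·(0.24,3.7) + 0.256·(-0.03,2.12) = (0.1709,3.2955)
  v3: (1-0.256)·(-2.34,-0.33) + 0.256·(-1.72,0.2) = (-2.1813,-0.1943)
  v4: (1-0.256)·(-3.39,-2.95) + 0.256·(-1.16,-0.46) = (-2.8191,-2.3126)
  v5: (1-0.256)·(3.36,-2.62) + 0.256·(1.66,-0.98) = (2.9248,-2.2002)
Shoelace sum Σ(x_i·y_{i+1} − x_{i+1}·y_i):
  i=1: 3.1306·3.2955 − 0.1709·2.3547 = +9.9144 (running +9.9144)
  i=2: 0.1709·-0.1943 − -2.1813·3.2955 = +7.1552 (running +17.0697)
  i=3: -2.1813·-2.3126 − -2.8191·-0.1943 = +4.4965 (running +21.5662)
  i=4: -2.8191·-2.2002 − 2.9248·-2.3126 = +12.9663 (running +34.5325)
  i=5: 2.9248·2.3547 − 3.1306·-2.2002 = +13.7748 (running +48.3073)
Area = |Σ|/2 = |48.3073|/2 = 24.1537

Area at t=0.256: 24.1537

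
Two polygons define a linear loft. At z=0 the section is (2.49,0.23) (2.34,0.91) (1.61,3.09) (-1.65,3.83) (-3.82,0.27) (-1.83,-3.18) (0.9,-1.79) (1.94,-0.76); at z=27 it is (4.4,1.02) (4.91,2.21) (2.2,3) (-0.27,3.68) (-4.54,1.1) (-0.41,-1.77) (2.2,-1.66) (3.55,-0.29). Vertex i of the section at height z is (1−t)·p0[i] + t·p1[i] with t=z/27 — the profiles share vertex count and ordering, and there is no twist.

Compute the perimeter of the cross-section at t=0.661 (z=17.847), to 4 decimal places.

Perimeter at t=0.661: 21.3489

Cross-section at t=0.661: each vertex is (1-t)·p0[i] + t·p1[i].
  v1: (1-0.661)·(2.49,0.23) + 0.661·(4.4,1.02) = (3.7525,0.7522)
  v2: (1-0.661)·(2.34,0.91) + 0.661·(4.91,2.21) = (4.0388,1.7693)
  v3: (1-0.661)·(1.61,3.09) + 0.661·(2.2,3) = (2.0000,3.0305)
  v4: (1-0.661)·(-1.65,3.83) + 0.661·(-0.27,3.68) = (-0.7378,3.7309)
  v5: (1-0.661)·(-3.82,0.27) + 0.661·(-4.54,1.1) = (-4.2959,0.8186)
  v6: (1-0.661)·(-1.83,-3.18) + 0.661·(-0.41,-1.77) = (-0.8914,-2.2480)
  v7: (1-0.661)·(0.9,-1.79) + 0.661·(2.2,-1.66) = (1.7593,-1.7041)
  v8: (1-0.661)·(1.94,-0.76) + 0.661·(3.55,-0.29) = (3.0042,-0.4493)
Perimeter = Σ |v_{i+1} − v_i|:
  edge 1→2: √(0.2863² + 1.0171²) = 1.0566 (running 1.0566)
  edge 2→3: √(-2.0388² + 1.2612²) = 2.3973 (running 3.4540)
  edge 3→4: √(-2.7378² + 0.7003²) = 2.8260 (running 6.2799)
  edge 4→5: √(-3.5581² + -2.9122²) = 4.5979 (running 10.8779)
  edge 5→6: √(3.4045² + -3.0666²) = 4.5820 (running 15.4599)
  edge 6→7: √(2.6507² + 0.5439²) = 2.7059 (running 18.1658)
  edge 7→8: √(1.2449² + 1.2547²) = 1.7675 (running 19.9334)
  edge 8→1: √(0.7483² + 1.2015²) = 1.4155 (running 21.3489)
Perimeter = 21.3489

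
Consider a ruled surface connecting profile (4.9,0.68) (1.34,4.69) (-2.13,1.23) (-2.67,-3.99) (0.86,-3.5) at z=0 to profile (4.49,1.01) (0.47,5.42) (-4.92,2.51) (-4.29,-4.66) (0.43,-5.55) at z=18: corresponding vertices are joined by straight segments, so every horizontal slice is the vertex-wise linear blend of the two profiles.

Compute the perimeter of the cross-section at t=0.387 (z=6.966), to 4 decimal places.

Cross-section at t=0.387: each vertex is (1-t)·p0[i] + t·p1[i].
  v1: (1-0.387)·(4.9,0.68) + 0.387·(4.49,1.01) = (4.7413,0.8077)
  v2: (1-0.387)·(1.34,4.69) + 0.387·(0.47,5.42) = (1.0033,4.9725)
  v3: (1-0.387)·(-2.13,1.23) + 0.387·(-4.92,2.51) = (-3.2097,1.7254)
  v4: (1-0.387)·(-2.67,-3.99) + 0.387·(-4.29,-4.66) = (-3.2969,-4.2493)
  v5: (1-0.387)·(0.86,-3.5) + 0.387·(0.43,-5.55) = (0.6936,-4.2934)
Perimeter = Σ |v_{i+1} − v_i|:
  edge 1→2: √(-3.7380² + 4.1648²) = 5.5963 (running 5.5963)
  edge 2→3: √(-4.2130² + -3.2471²) = 5.3192 (running 10.9155)
  edge 3→4: √(-0.0872² + -5.9747²) = 5.9753 (running 16.8907)
  edge 4→5: √(3.9905² + -0.0441²) = 3.9908 (running 20.8815)
  edge 5→1: √(4.0477² + 5.1011²) = 6.5119 (running 27.3934)
Perimeter = 27.3934

Perimeter at t=0.387: 27.3934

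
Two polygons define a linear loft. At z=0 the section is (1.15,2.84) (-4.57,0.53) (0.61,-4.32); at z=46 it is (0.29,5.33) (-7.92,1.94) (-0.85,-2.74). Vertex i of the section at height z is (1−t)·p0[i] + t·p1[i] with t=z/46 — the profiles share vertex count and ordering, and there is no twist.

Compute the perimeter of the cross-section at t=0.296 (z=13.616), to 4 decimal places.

Perimeter at t=0.296: 21.9178

Cross-section at t=0.296: each vertex is (1-t)·p0[i] + t·p1[i].
  v1: (1-0.296)·(1.15,2.84) + 0.296·(0.29,5.33) = (0.8954,3.5770)
  v2: (1-0.296)·(-4.57,0.53) + 0.296·(-7.92,1.94) = (-5.5616,0.9474)
  v3: (1-0.296)·(0.61,-4.32) + 0.296·(-0.85,-2.74) = (0.1778,-3.8523)
Perimeter = Σ |v_{i+1} − v_i|:
  edge 1→2: √(-6.4570² + -2.6297²) = 6.9720 (running 6.9720)
  edge 2→3: √(5.7394² + -4.7997²) = 7.4819 (running 14.4538)
  edge 3→1: √(0.7176² + 7.4294²) = 7.4639 (running 21.9178)
Perimeter = 21.9178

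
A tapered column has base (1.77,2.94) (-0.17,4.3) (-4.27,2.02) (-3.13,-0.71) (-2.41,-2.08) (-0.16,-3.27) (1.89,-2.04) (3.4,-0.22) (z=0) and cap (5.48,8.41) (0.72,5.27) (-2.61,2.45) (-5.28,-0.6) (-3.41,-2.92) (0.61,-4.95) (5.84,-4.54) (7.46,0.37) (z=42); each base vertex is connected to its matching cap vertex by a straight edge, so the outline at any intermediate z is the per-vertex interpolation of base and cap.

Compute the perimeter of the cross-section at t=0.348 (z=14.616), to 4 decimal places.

Cross-section at t=0.348: each vertex is (1-t)·p0[i] + t·p1[i].
  v1: (1-0.348)·(1.77,2.94) + 0.348·(5.48,8.41) = (3.0611,4.8436)
  v2: (1-0.348)·(-0.17,4.3) + 0.348·(0.72,5.27) = (0.1397,4.6376)
  v3: (1-0.348)·(-4.27,2.02) + 0.348·(-2.61,2.45) = (-3.6923,2.1696)
  v4: (1-0.348)·(-3.13,-0.71) + 0.348·(-5.28,-0.6) = (-3.8782,-0.6717)
  v5: (1-0.348)·(-2.41,-2.08) + 0.348·(-3.41,-2.92) = (-2.7580,-2.3723)
  v6: (1-0.348)·(-0.16,-3.27) + 0.348·(0.61,-4.95) = (0.1080,-3.8546)
  v7: (1-0.348)·(1.89,-2.04) + 0.348·(5.84,-4.54) = (3.2646,-2.9100)
  v8: (1-0.348)·(3.4,-0.22) + 0.348·(7.46,0.37) = (4.8129,-0.0147)
Perimeter = Σ |v_{i+1} − v_i|:
  edge 1→2: √(-2.9214² + -0.2060²) = 2.9286 (running 2.9286)
  edge 2→3: √(-3.8320² + -2.4679²) = 4.5580 (running 7.4866)
  edge 3→4: √(-0.1859² + -2.8414²) = 2.8474 (running 10.3340)
  edge 4→5: √(1.1202² + -1.7006²) = 2.0364 (running 12.3704)
  edge 5→6: √(2.8660² + -1.4823²) = 3.2266 (running 15.5970)
  edge 6→7: √(3.1566² + 0.9446²) = 3.2950 (running 18.8920)
  edge 7→8: √(1.5483² + 2.8953²) = 3.2833 (running 22.1753)
  edge 8→1: √(-1.7518² + 4.8582²) = 5.1644 (running 27.3397)
Perimeter = 27.3397

Perimeter at t=0.348: 27.3397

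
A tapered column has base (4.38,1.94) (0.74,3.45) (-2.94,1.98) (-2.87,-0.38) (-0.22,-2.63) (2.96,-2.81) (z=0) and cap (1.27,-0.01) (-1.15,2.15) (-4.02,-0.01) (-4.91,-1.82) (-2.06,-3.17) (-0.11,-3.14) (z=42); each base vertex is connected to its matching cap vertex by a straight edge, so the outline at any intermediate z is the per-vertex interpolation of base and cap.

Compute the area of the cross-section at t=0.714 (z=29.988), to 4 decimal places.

Area at t=0.714: 23.6572

Cross-section at t=0.714: each vertex is (1-t)·p0[i] + t·p1[i].
  v1: (1-0.714)·(4.38,1.94) + 0.714·(1.27,-0.01) = (2.1595,0.5477)
  v2: (1-0.714)·(0.74,3.45) + 0.714·(-1.15,2.15) = (-0.6095,2.5218)
  v3: (1-0.714)·(-2.94,1.98) + 0.714·(-4.02,-0.01) = (-3.7111,0.5591)
  v4: (1-0.714)·(-2.87,-0.38) + 0.714·(-4.91,-1.82) = (-4.3266,-1.4082)
  v5: (1-0.714)·(-0.22,-2.63) + 0.714·(-2.06,-3.17) = (-1.5338,-3.0156)
  v6: (1-0.714)·(2.96,-2.81) + 0.714·(-0.11,-3.14) = (0.7680,-3.0456)
Shoelace sum Σ(x_i·y_{i+1} − x_{i+1}·y_i):
  i=1: 2.1595·2.5218 − -0.6095·0.5477 = +5.7795 (running +5.7795)
  i=2: -0.6095·0.5591 − -3.7111·2.5218 = +9.0179 (running +14.7975)
  i=3: -3.7111·-1.4082 − -4.3266·0.5591 = +7.6450 (running +22.4425)
  i=4: -4.3266·-3.0156 − -1.5338·-1.4082 = +10.8872 (running +33.3297)
  i=5: -1.5338·-3.0456 − 0.7680·-3.0156 = +6.9873 (running +40.3169)
  i=6: 0.7680·0.5477 − 2.1595·-3.0456 = +6.9975 (running +47.3145)
Area = |Σ|/2 = |47.3145|/2 = 23.6572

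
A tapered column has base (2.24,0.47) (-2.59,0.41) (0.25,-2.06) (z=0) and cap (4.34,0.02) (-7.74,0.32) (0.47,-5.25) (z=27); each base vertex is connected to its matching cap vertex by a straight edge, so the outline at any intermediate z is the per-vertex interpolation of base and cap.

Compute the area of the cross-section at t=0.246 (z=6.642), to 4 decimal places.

Area at t=0.246: 10.6300

Cross-section at t=0.246: each vertex is (1-t)·p0[i] + t·p1[i].
  v1: (1-0.246)·(2.24,0.47) + 0.246·(4.34,0.02) = (2.7566,0.3593)
  v2: (1-0.246)·(-2.59,0.41) + 0.246·(-7.74,0.32) = (-3.8569,0.3879)
  v3: (1-0.246)·(0.25,-2.06) + 0.246·(0.47,-5.25) = (0.3041,-2.8447)
Shoelace sum Σ(x_i·y_{i+1} − x_{i+1}·y_i):
  i=1: 2.7566·0.3879 − -3.8569·0.3593 = +2.4550 (running +2.4550)
  i=2: -3.8569·-2.8447 − 0.3041·0.3879 = +10.8539 (running +13.3089)
  i=3: 0.3041·0.3593 − 2.7566·-2.8447 = +7.9511 (running +21.2600)
Area = |Σ|/2 = |21.2600|/2 = 10.6300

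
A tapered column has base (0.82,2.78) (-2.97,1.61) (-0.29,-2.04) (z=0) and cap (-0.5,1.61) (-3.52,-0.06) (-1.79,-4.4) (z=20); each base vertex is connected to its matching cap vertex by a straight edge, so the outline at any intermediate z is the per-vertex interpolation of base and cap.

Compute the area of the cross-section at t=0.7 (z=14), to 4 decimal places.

Cross-section at t=0.7: each vertex is (1-t)·p0[i] + t·p1[i].
  v1: (1-0.7)·(0.82,2.78) + 0.7·(-0.5,1.61) = (-0.1040,1.9610)
  v2: (1-0.7)·(-2.97,1.61) + 0.7·(-3.52,-0.06) = (-3.3550,0.4410)
  v3: (1-0.7)·(-0.29,-2.04) + 0.7·(-1.79,-4.4) = (-1.3400,-3.6920)
Shoelace sum Σ(x_i·y_{i+1} − x_{i+1}·y_i):
  i=1: -0.1040·0.4410 − -3.3550·1.9610 = +6.5333 (running +6.5333)
  i=2: -3.3550·-3.6920 − -1.3400·0.4410 = +12.9776 (running +19.5109)
  i=3: -1.3400·1.9610 − -0.1040·-3.6920 = -3.0117 (running +16.4992)
Area = |Σ|/2 = |16.4992|/2 = 8.2496

Area at t=0.7: 8.2496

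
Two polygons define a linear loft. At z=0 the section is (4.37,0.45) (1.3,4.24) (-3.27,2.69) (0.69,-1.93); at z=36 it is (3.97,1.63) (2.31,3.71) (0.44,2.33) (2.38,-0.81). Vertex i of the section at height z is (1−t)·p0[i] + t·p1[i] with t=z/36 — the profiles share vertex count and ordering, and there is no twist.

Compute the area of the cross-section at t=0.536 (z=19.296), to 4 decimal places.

Cross-section at t=0.536: each vertex is (1-t)·p0[i] + t·p1[i].
  v1: (1-0.536)·(4.37,0.45) + 0.536·(3.97,1.63) = (4.1556,1.0825)
  v2: (1-0.536)·(1.3,4.24) + 0.536·(2.31,3.71) = (1.8414,3.9559)
  v3: (1-0.536)·(-3.27,2.69) + 0.536·(0.44,2.33) = (-1.2814,2.4970)
  v4: (1-0.536)·(0.69,-1.93) + 0.536·(2.38,-0.81) = (1.5958,-1.3297)
Shoelace sum Σ(x_i·y_{i+1} − x_{i+1}·y_i):
  i=1: 4.1556·3.9559 − 1.8414·1.0825 = +14.4460 (running +14.4460)
  i=2: 1.8414·2.4970 − -1.2814·3.9559 = +9.6672 (running +24.1132)
  i=3: -1.2814·-1.3297 − 1.5958·2.4970 = -2.2810 (running +21.8322)
  i=4: 1.5958·1.0825 − 4.1556·-1.3297 = +7.2531 (running +29.0853)
Area = |Σ|/2 = |29.0853|/2 = 14.5427

Area at t=0.536: 14.5427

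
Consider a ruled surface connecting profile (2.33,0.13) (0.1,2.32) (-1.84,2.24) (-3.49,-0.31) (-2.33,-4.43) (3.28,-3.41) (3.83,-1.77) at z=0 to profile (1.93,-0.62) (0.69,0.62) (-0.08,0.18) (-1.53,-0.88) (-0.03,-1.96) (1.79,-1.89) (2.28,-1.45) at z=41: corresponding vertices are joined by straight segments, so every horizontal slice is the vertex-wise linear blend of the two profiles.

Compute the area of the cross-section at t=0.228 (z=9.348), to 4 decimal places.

Cross-section at t=0.228: each vertex is (1-t)·p0[i] + t·p1[i].
  v1: (1-0.228)·(2.33,0.13) + 0.228·(1.93,-0.62) = (2.2388,-0.0410)
  v2: (1-0.228)·(0.1,2.32) + 0.228·(0.69,0.62) = (0.2345,1.9324)
  v3: (1-0.228)·(-1.84,2.24) + 0.228·(-0.08,0.18) = (-1.4387,1.7703)
  v4: (1-0.228)·(-3.49,-0.31) + 0.228·(-1.53,-0.88) = (-3.0431,-0.4400)
  v5: (1-0.228)·(-2.33,-4.43) + 0.228·(-0.03,-1.96) = (-1.8056,-3.8668)
  v6: (1-0.228)·(3.28,-3.41) + 0.228·(1.79,-1.89) = (2.9403,-3.0634)
  v7: (1-0.228)·(3.83,-1.77) + 0.228·(2.28,-1.45) = (3.4766,-1.6970)
Shoelace sum Σ(x_i·y_{i+1} − x_{i+1}·y_i):
  i=1: 2.2388·1.9324 − 0.2345·-0.0410 = +4.3359 (running +4.3359)
  i=2: 0.2345·1.7703 − -1.4387·1.9324 = +3.1954 (running +7.5312)
  i=3: -1.4387·-0.4400 − -3.0431·1.7703 = +6.0203 (running +13.5515)
  i=4: -3.0431·-3.8668 − -1.8056·-0.4400 = +10.9729 (running +24.5244)
  i=5: -1.8056·-3.0634 − 2.9403·-3.8668 = +16.9009 (running +41.4253)
  i=6: 2.9403·-1.6970 − 3.4766·-3.0634 = +5.6606 (running +47.0859)
  i=7: 3.4766·-0.0410 − 2.2388·-1.6970 = +3.6568 (running +50.7427)
Area = |Σ|/2 = |50.7427|/2 = 25.3713

Area at t=0.228: 25.3713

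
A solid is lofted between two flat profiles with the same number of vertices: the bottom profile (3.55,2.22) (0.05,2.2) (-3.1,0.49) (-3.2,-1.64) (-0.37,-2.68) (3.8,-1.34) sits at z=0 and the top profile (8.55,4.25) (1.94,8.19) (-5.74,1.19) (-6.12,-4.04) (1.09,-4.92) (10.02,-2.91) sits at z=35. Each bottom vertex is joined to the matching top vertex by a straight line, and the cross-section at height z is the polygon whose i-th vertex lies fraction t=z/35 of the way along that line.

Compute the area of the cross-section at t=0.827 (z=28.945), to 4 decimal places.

Cross-section at t=0.827: each vertex is (1-t)·p0[i] + t·p1[i].
  v1: (1-0.827)·(3.55,2.22) + 0.827·(8.55,4.25) = (7.6850,3.8988)
  v2: (1-0.827)·(0.05,2.2) + 0.827·(1.94,8.19) = (1.6130,7.1537)
  v3: (1-0.827)·(-3.1,0.49) + 0.827·(-5.74,1.19) = (-5.2833,1.0689)
  v4: (1-0.827)·(-3.2,-1.64) + 0.827·(-6.12,-4.04) = (-5.6148,-3.6248)
  v5: (1-0.827)·(-0.37,-2.68) + 0.827·(1.09,-4.92) = (0.8374,-4.5325)
  v6: (1-0.827)·(3.8,-1.34) + 0.827·(10.02,-2.91) = (8.9439,-2.6384)
Shoelace sum Σ(x_i·y_{i+1} − x_{i+1}·y_i):
  i=1: 7.6850·7.1537 − 1.6130·3.8988 = +48.6875 (running +48.6875)
  i=2: 1.6130·1.0689 − -5.2833·7.1537 = +39.5193 (running +88.2068)
  i=3: -5.2833·-3.6248 − -5.6148·1.0689 = +25.1525 (running +113.3594)
  i=4: -5.6148·-4.5325 − 0.8374·-3.6248 = +28.4846 (running +141.8440)
  i=5: 0.8374·-2.6384 − 8.9439·-4.5325 = +38.3288 (running +180.1728)
  i=6: 8.9439·3.8988 − 7.6850·-2.6384 = +55.1467 (running +235.3195)
Area = |Σ|/2 = |235.3195|/2 = 117.6598

Area at t=0.827: 117.6598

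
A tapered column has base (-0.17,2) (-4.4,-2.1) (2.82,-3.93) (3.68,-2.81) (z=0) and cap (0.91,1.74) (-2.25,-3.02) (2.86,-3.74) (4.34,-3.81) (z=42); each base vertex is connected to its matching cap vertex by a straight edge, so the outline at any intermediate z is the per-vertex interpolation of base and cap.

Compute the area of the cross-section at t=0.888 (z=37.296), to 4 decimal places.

Area at t=0.888: 17.8771

Cross-section at t=0.888: each vertex is (1-t)·p0[i] + t·p1[i].
  v1: (1-0.888)·(-0.17,2) + 0.888·(0.91,1.74) = (0.7890,1.7691)
  v2: (1-0.888)·(-4.4,-2.1) + 0.888·(-2.25,-3.02) = (-2.4908,-2.9170)
  v3: (1-0.888)·(2.82,-3.93) + 0.888·(2.86,-3.74) = (2.8555,-3.7613)
  v4: (1-0.888)·(3.68,-2.81) + 0.888·(4.34,-3.81) = (4.2661,-3.6980)
Shoelace sum Σ(x_i·y_{i+1} − x_{i+1}·y_i):
  i=1: 0.7890·-2.9170 − -2.4908·1.7691 = +2.1049 (running +2.1049)
  i=2: -2.4908·-3.7613 − 2.8555·-2.9170 = +17.6980 (running +19.8030)
  i=3: 2.8555·-3.6980 − 4.2661·-3.7613 = +5.4862 (running +25.2892)
  i=4: 4.2661·1.7691 − 0.7890·-3.6980 = +10.4651 (running +35.7542)
Area = |Σ|/2 = |35.7542|/2 = 17.8771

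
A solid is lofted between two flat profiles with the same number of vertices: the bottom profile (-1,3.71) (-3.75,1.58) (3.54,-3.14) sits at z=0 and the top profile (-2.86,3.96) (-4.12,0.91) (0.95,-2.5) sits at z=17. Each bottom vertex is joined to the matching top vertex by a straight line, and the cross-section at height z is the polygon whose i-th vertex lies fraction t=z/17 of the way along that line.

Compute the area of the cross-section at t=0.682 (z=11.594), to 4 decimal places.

Area at t=0.682: 11.2807

Cross-section at t=0.682: each vertex is (1-t)·p0[i] + t·p1[i].
  v1: (1-0.682)·(-1,3.71) + 0.682·(-2.86,3.96) = (-2.2685,3.8805)
  v2: (1-0.682)·(-3.75,1.58) + 0.682·(-4.12,0.91) = (-4.0023,1.1231)
  v3: (1-0.682)·(3.54,-3.14) + 0.682·(0.95,-2.5) = (1.7736,-2.7035)
Shoelace sum Σ(x_i·y_{i+1} − x_{i+1}·y_i):
  i=1: -2.2685·1.1231 − -4.0023·3.8805 = +12.9834 (running +12.9834)
  i=2: -4.0023·-2.7035 − 1.7736·1.1231 = +8.8285 (running +21.8119)
  i=3: 1.7736·3.8805 − -2.2685·-2.7035 = +0.7495 (running +22.5615)
Area = |Σ|/2 = |22.5615|/2 = 11.2807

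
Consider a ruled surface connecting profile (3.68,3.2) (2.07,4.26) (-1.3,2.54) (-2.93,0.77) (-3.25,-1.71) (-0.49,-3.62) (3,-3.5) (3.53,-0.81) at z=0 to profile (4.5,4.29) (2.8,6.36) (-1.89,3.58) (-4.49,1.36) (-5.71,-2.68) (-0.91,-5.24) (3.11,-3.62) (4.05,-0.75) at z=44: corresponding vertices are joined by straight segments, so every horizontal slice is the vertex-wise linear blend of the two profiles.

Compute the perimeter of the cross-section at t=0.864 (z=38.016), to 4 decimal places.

Cross-section at t=0.864: each vertex is (1-t)·p0[i] + t·p1[i].
  v1: (1-0.864)·(3.68,3.2) + 0.864·(4.5,4.29) = (4.3885,4.1418)
  v2: (1-0.864)·(2.07,4.26) + 0.864·(2.8,6.36) = (2.7007,6.0744)
  v3: (1-0.864)·(-1.3,2.54) + 0.864·(-1.89,3.58) = (-1.8098,3.4386)
  v4: (1-0.864)·(-2.93,0.77) + 0.864·(-4.49,1.36) = (-4.2778,1.2798)
  v5: (1-0.864)·(-3.25,-1.71) + 0.864·(-5.71,-2.68) = (-5.3754,-2.5481)
  v6: (1-0.864)·(-0.49,-3.62) + 0.864·(-0.91,-5.24) = (-0.8529,-5.0197)
  v7: (1-0.864)·(3,-3.5) + 0.864·(3.11,-3.62) = (3.0950,-3.6037)
  v8: (1-0.864)·(3.53,-0.81) + 0.864·(4.05,-0.75) = (3.9793,-0.7582)
Perimeter = Σ |v_{i+1} − v_i|:
  edge 1→2: √(-1.6878² + 1.9326²) = 2.5659 (running 2.5659)
  edge 2→3: √(-4.5105² + -2.6358²) = 5.2242 (running 7.7900)
  edge 3→4: √(-2.4681² + -2.1588²) = 3.2790 (running 11.0690)
  edge 4→5: √(-1.0976² + -3.8278²) = 3.9821 (running 15.0511)
  edge 5→6: √(4.5226² + -2.4716²) = 5.1539 (running 20.2050)
  edge 6→7: √(3.9479² + 1.4160²) = 4.1942 (running 24.3992)
  edge 7→8: √(0.8842² + 2.8455²) = 2.9797 (running 27.3789)
  edge 8→1: √(0.4092² + 4.8999²) = 4.9170 (running 32.2959)
Perimeter = 32.2959

Perimeter at t=0.864: 32.2959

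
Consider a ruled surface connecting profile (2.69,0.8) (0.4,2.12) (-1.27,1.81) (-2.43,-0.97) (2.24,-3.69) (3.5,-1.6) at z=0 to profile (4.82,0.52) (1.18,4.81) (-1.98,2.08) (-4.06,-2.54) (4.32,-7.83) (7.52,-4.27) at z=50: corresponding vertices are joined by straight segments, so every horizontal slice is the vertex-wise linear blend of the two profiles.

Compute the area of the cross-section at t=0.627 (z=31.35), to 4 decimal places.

Cross-section at t=0.627: each vertex is (1-t)·p0[i] + t·p1[i].
  v1: (1-0.627)·(2.69,0.8) + 0.627·(4.82,0.52) = (4.0255,0.6244)
  v2: (1-0.627)·(0.4,2.12) + 0.627·(1.18,4.81) = (0.8891,3.8066)
  v3: (1-0.627)·(-1.27,1.81) + 0.627·(-1.98,2.08) = (-1.7152,1.9793)
  v4: (1-0.627)·(-2.43,-0.97) + 0.627·(-4.06,-2.54) = (-3.4520,-1.9544)
  v5: (1-0.627)·(2.24,-3.69) + 0.627·(4.32,-7.83) = (3.5442,-6.2858)
  v6: (1-0.627)·(3.5,-1.6) + 0.627·(7.52,-4.27) = (6.0205,-3.2741)
Shoelace sum Σ(x_i·y_{i+1} − x_{i+1}·y_i):
  i=1: 4.0255·3.8066 − 0.8891·0.6244 = +14.7685 (running +14.7685)
  i=2: 0.8891·1.9793 − -1.7152·3.8066 = +8.2887 (running +23.0572)
  i=3: -1.7152·-1.9544 − -3.4520·1.9793 = +10.1846 (running +33.2418)
  i=4: -3.4520·-6.2858 − 3.5442·-1.9544 = +28.6252 (running +61.8671)
  i=5: 3.5442·-3.2741 − 6.0205·-6.2858 = +26.2399 (running +88.1070)
  i=6: 6.0205·0.6244 − 4.0255·-3.2741 = +16.9393 (running +105.0463)
Area = |Σ|/2 = |105.0463|/2 = 52.5232

Area at t=0.627: 52.5232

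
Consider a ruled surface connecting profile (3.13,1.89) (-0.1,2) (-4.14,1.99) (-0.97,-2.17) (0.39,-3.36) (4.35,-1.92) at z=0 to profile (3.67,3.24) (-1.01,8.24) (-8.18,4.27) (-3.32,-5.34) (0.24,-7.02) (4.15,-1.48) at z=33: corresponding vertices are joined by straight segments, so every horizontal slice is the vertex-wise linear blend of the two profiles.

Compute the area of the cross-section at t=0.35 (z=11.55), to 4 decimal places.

Cross-section at t=0.35: each vertex is (1-t)·p0[i] + t·p1[i].
  v1: (1-0.35)·(3.13,1.89) + 0.35·(3.67,3.24) = (3.3190,2.3625)
  v2: (1-0.35)·(-0.1,2) + 0.35·(-1.01,8.24) = (-0.4185,4.1840)
  v3: (1-0.35)·(-4.14,1.99) + 0.35·(-8.18,4.27) = (-5.5540,2.7880)
  v4: (1-0.35)·(-0.97,-2.17) + 0.35·(-3.32,-5.34) = (-1.7925,-3.2795)
  v5: (1-0.35)·(0.39,-3.36) + 0.35·(0.24,-7.02) = (0.3375,-4.6410)
  v6: (1-0.35)·(4.35,-1.92) + 0.35·(4.15,-1.48) = (4.2800,-1.7660)
Shoelace sum Σ(x_i·y_{i+1} − x_{i+1}·y_i):
  i=1: 3.3190·4.1840 − -0.4185·2.3625 = +14.8754 (running +14.8754)
  i=2: -0.4185·2.7880 − -5.5540·4.1840 = +22.0712 (running +36.9466)
  i=3: -5.5540·-3.2795 − -1.7925·2.7880 = +23.2118 (running +60.1584)
  i=4: -1.7925·-4.6410 − 0.3375·-3.2795 = +9.4258 (running +69.5842)
  i=5: 0.3375·-1.7660 − 4.2800·-4.6410 = +19.2675 (running +88.8517)
  i=6: 4.2800·2.3625 − 3.3190·-1.7660 = +15.9729 (running +104.8245)
Area = |Σ|/2 = |104.8245|/2 = 52.4123

Area at t=0.35: 52.4123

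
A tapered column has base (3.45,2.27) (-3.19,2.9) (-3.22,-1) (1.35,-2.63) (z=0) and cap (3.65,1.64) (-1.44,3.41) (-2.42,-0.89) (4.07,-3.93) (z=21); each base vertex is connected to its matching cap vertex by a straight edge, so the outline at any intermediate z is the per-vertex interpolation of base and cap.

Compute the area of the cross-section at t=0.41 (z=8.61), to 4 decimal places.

Cross-section at t=0.41: each vertex is (1-t)·p0[i] + t·p1[i].
  v1: (1-0.41)·(3.45,2.27) + 0.41·(3.65,1.64) = (3.5320,2.0117)
  v2: (1-0.41)·(-3.19,2.9) + 0.41·(-1.44,3.41) = (-2.4725,3.1091)
  v3: (1-0.41)·(-3.22,-1) + 0.41·(-2.42,-0.89) = (-2.8920,-0.9549)
  v4: (1-0.41)·(1.35,-2.63) + 0.41·(4.07,-3.93) = (2.4652,-3.1630)
Shoelace sum Σ(x_i·y_{i+1} − x_{i+1}·y_i):
  i=1: 3.5320·3.1091 − -2.4725·2.0117 = +15.9553 (running +15.9553)
  i=2: -2.4725·-0.9549 − -2.8920·3.1091 = +11.3525 (running +27.3078)
  i=3: -2.8920·-3.1630 − 2.4652·-0.9549 = +11.5014 (running +38.8092)
  i=4: 2.4652·2.0117 − 3.5320·-3.1630 = +16.1310 (running +54.9402)
Area = |Σ|/2 = |54.9402|/2 = 27.4701

Area at t=0.41: 27.4701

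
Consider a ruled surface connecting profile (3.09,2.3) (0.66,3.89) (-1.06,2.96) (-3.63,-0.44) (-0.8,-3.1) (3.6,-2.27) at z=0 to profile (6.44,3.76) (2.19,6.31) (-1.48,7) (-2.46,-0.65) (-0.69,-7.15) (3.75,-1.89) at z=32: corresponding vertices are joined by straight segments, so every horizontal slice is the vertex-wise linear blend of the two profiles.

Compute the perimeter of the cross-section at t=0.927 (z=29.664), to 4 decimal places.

Perimeter at t=0.927: 35.0157

Cross-section at t=0.927: each vertex is (1-t)·p0[i] + t·p1[i].
  v1: (1-0.927)·(3.09,2.3) + 0.927·(6.44,3.76) = (6.1955,3.6534)
  v2: (1-0.927)·(0.66,3.89) + 0.927·(2.19,6.31) = (2.0783,6.1333)
  v3: (1-0.927)·(-1.06,2.96) + 0.927·(-1.48,7) = (-1.4493,6.7051)
  v4: (1-0.927)·(-3.63,-0.44) + 0.927·(-2.46,-0.65) = (-2.5454,-0.6347)
  v5: (1-0.927)·(-0.8,-3.1) + 0.927·(-0.69,-7.15) = (-0.6980,-6.8544)
  v6: (1-0.927)·(3.6,-2.27) + 0.927·(3.75,-1.89) = (3.7391,-1.9177)
Perimeter = Σ |v_{i+1} − v_i|:
  edge 1→2: √(-4.1171² + 2.4799²) = 4.8063 (running 4.8063)
  edge 2→3: √(-3.5277² + 0.5717²) = 3.5737 (running 8.3800)
  edge 3→4: √(-1.0961² + -7.3398²) = 7.4211 (running 15.8012)
  edge 4→5: √(1.8474² + -6.2197²) = 6.4882 (running 22.2894)
  edge 5→6: √(4.4371² + 4.9366²) = 6.6376 (running 28.9270)
  edge 6→1: √(2.4564² + 5.5712²) = 6.0887 (running 35.0157)
Perimeter = 35.0157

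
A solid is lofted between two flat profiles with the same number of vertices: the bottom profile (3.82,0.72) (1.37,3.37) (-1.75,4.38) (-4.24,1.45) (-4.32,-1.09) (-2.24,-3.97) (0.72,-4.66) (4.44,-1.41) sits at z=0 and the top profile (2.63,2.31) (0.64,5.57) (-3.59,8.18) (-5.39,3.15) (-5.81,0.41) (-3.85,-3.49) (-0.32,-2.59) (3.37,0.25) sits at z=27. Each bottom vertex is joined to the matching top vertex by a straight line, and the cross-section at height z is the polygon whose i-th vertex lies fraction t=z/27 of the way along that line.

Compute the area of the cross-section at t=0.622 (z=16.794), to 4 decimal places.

Cross-section at t=0.622: each vertex is (1-t)·p0[i] + t·p1[i].
  v1: (1-0.622)·(3.82,0.72) + 0.622·(2.63,2.31) = (3.0798,1.7090)
  v2: (1-0.622)·(1.37,3.37) + 0.622·(0.64,5.57) = (0.9159,4.7384)
  v3: (1-0.622)·(-1.75,4.38) + 0.622·(-3.59,8.18) = (-2.8945,6.7436)
  v4: (1-0.622)·(-4.24,1.45) + 0.622·(-5.39,3.15) = (-4.9553,2.5074)
  v5: (1-0.622)·(-4.32,-1.09) + 0.622·(-5.81,0.41) = (-5.2468,-0.1570)
  v6: (1-0.622)·(-2.24,-3.97) + 0.622·(-3.85,-3.49) = (-3.2414,-3.6714)
  v7: (1-0.622)·(0.72,-4.66) + 0.622·(-0.32,-2.59) = (0.0731,-3.3725)
  v8: (1-0.622)·(4.44,-1.41) + 0.622·(3.37,0.25) = (3.7745,-0.3775)
Shoelace sum Σ(x_i·y_{i+1} − x_{i+1}·y_i):
  i=1: 3.0798·4.7384 − 0.9159·1.7090 = +13.0281 (running +13.0281)
  i=2: 0.9159·6.7436 − -2.8945·4.7384 = +19.8919 (running +32.9200)
  i=3: -2.8945·2.5074 − -4.9553·6.7436 = +26.1589 (running +59.0790)
  i=4: -4.9553·-0.1570 − -5.2468·2.5074 = +13.9338 (running +73.0127)
  i=5: -5.2468·-3.6714 − -3.2414·-0.1570 = +18.7543 (running +91.7671)
  i=6: -3.2414·-3.3725 − 0.0731·-3.6714 = +11.2000 (running +102.9671)
  i=7: 0.0731·-0.3775 − 3.7745·-3.3725 = +12.7016 (running +115.6687)
  i=8: 3.7745·1.7090 − 3.0798·-0.3775 = +7.6130 (running +123.2817)
Area = |Σ|/2 = |123.2817|/2 = 61.6409

Area at t=0.622: 61.6409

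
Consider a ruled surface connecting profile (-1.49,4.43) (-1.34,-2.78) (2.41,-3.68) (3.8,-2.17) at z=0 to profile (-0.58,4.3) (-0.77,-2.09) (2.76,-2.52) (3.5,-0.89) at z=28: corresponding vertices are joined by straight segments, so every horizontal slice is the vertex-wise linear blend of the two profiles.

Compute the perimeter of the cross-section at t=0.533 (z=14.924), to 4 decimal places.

Perimeter at t=0.533: 19.8205

Cross-section at t=0.533: each vertex is (1-t)·p0[i] + t·p1[i].
  v1: (1-0.533)·(-1.49,4.43) + 0.533·(-0.58,4.3) = (-1.0050,4.3607)
  v2: (1-0.533)·(-1.34,-2.78) + 0.533·(-0.77,-2.09) = (-1.0362,-2.4122)
  v3: (1-0.533)·(2.41,-3.68) + 0.533·(2.76,-2.52) = (2.5965,-3.0617)
  v4: (1-0.533)·(3.8,-2.17) + 0.533·(3.5,-0.89) = (3.6401,-1.4878)
Perimeter = Σ |v_{i+1} − v_i|:
  edge 1→2: √(-0.0312² + -6.7729²) = 6.7730 (running 6.7730)
  edge 2→3: √(3.6327² + -0.6495²) = 3.6903 (running 10.4634)
  edge 3→4: √(1.0436² + 1.5740²) = 1.8885 (running 12.3518)
  edge 4→1: √(-4.6451² + 5.8485²) = 7.4687 (running 19.8205)
Perimeter = 19.8205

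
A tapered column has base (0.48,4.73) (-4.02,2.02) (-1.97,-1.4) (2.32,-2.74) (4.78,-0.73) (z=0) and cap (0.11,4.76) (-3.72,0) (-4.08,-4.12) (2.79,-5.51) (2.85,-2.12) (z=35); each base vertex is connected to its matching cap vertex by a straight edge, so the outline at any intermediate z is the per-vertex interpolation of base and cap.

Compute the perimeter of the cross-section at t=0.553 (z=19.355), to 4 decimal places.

Perimeter at t=0.553: 25.5179

Cross-section at t=0.553: each vertex is (1-t)·p0[i] + t·p1[i].
  v1: (1-0.553)·(0.48,4.73) + 0.553·(0.11,4.76) = (0.2754,4.7466)
  v2: (1-0.553)·(-4.02,2.02) + 0.553·(-3.72,0) = (-3.8541,0.9029)
  v3: (1-0.553)·(-1.97,-1.4) + 0.553·(-4.08,-4.12) = (-3.1368,-2.9042)
  v4: (1-0.553)·(2.32,-2.74) + 0.553·(2.79,-5.51) = (2.5799,-4.2718)
  v5: (1-0.553)·(4.78,-0.73) + 0.553·(2.85,-2.12) = (3.7127,-1.4987)
Perimeter = Σ |v_{i+1} − v_i|:
  edge 1→2: √(-4.1295² + -3.8437²) = 5.6415 (running 5.6415)
  edge 2→3: √(0.7173² + -3.8071²) = 3.8741 (running 9.5156)
  edge 3→4: √(5.7167² + -1.3677²) = 5.8781 (running 15.3936)
  edge 4→5: √(1.1328² + 2.7731²) = 2.9956 (running 18.3892)
  edge 5→1: √(-3.4373² + 6.2453²) = 7.1287 (running 25.5179)
Perimeter = 25.5179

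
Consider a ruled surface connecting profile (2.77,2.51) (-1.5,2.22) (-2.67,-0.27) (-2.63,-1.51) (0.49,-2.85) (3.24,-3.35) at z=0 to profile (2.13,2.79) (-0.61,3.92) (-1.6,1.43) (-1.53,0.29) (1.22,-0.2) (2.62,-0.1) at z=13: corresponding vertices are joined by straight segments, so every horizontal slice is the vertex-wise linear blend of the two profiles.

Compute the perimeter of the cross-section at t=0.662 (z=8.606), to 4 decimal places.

Cross-section at t=0.662: each vertex is (1-t)·p0[i] + t·p1[i].
  v1: (1-0.662)·(2.77,2.51) + 0.662·(2.13,2.79) = (2.3463,2.6954)
  v2: (1-0.662)·(-1.5,2.22) + 0.662·(-0.61,3.92) = (-0.9108,3.3454)
  v3: (1-0.662)·(-2.67,-0.27) + 0.662·(-1.6,1.43) = (-1.9617,0.8554)
  v4: (1-0.662)·(-2.63,-1.51) + 0.662·(-1.53,0.29) = (-1.9018,-0.3184)
  v5: (1-0.662)·(0.49,-2.85) + 0.662·(1.22,-0.2) = (0.9733,-1.0957)
  v6: (1-0.662)·(3.24,-3.35) + 0.662·(2.62,-0.1) = (2.8296,-1.1985)
Perimeter = Σ |v_{i+1} − v_i|:
  edge 1→2: √(-3.2571² + 0.6500²) = 3.3214 (running 3.3214)
  edge 2→3: √(-1.0508² + -2.4900²) = 2.7027 (running 6.0240)
  edge 3→4: √(0.0599² + -1.1738²) = 1.1753 (running 7.1994)
  edge 4→5: √(2.8751² + -0.7773²) = 2.9783 (running 10.1776)
  edge 5→6: √(1.8563² + -0.1028²) = 1.8591 (running 12.0368)
  edge 6→1: √(-0.4832² + 3.8939²) = 3.9237 (running 15.9605)
Perimeter = 15.9605

Perimeter at t=0.662: 15.9605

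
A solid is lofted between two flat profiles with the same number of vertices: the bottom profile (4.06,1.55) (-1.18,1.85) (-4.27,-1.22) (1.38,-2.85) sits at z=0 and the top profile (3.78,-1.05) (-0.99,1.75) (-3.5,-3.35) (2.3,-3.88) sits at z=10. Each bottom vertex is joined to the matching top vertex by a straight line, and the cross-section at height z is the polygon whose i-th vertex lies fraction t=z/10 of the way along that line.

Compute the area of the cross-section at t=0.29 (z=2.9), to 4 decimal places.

Cross-section at t=0.29: each vertex is (1-t)·p0[i] + t·p1[i].
  v1: (1-0.29)·(4.06,1.55) + 0.29·(3.78,-1.05) = (3.9788,0.7960)
  v2: (1-0.29)·(-1.18,1.85) + 0.29·(-0.99,1.75) = (-1.1249,1.8210)
  v3: (1-0.29)·(-4.27,-1.22) + 0.29·(-3.5,-3.35) = (-4.0467,-1.8377)
  v4: (1-0.29)·(1.38,-2.85) + 0.29·(2.3,-3.88) = (1.6468,-3.1487)
Shoelace sum Σ(x_i·y_{i+1} − x_{i+1}·y_i):
  i=1: 3.9788·1.8210 − -1.1249·0.7960 = +8.1408 (running +8.1408)
  i=2: -1.1249·-1.8377 − -4.0467·1.8210 = +9.4363 (running +17.5771)
  i=3: -4.0467·-3.1487 − 1.6468·-1.8377 = +15.7682 (running +33.3453)
  i=4: 1.6468·0.7960 − 3.9788·-3.1487 = +13.8389 (running +47.1842)
Area = |Σ|/2 = |47.1842|/2 = 23.5921

Area at t=0.29: 23.5921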